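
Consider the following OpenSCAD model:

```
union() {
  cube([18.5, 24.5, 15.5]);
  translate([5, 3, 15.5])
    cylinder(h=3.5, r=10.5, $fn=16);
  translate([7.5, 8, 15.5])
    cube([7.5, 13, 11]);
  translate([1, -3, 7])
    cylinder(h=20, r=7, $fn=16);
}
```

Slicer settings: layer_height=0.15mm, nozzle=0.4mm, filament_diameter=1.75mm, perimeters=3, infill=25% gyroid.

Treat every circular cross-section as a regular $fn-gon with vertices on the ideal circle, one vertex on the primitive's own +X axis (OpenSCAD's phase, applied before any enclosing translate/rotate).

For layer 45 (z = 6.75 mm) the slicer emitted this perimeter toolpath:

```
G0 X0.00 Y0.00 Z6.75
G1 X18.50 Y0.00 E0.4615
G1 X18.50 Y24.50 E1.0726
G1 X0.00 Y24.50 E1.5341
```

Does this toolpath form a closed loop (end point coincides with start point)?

no

Start point (G0): (0.00, 0.00). End point (last G1): the path does not return to the start — open.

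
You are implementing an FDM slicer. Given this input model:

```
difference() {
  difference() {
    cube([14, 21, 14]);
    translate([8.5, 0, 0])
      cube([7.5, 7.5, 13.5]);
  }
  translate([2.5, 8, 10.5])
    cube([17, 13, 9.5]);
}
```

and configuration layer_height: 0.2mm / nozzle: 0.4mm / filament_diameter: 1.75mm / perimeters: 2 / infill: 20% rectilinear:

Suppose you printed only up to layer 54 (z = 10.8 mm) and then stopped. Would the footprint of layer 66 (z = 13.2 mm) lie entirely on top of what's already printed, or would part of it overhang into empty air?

Compare the two slices. At z = 10.8: the cube (footprint 14×21) is included at this height (area 294.00 mm²); the 7.5×7.5 cube at (8.5, 0) contributes its full rectangle (area 56.25 mm²); Taking the first minus the rest: starting from the 14×21 cube (294.00 mm²), the 7.5×7.5 cube at (8.5, 0) partially overlaps it — only the 41.25 mm² overlap (of its 56.25 mm²) is removed, clipping the outline — area = 252.75 mm²; the cube at (2.5, 8) is present — its section is the full 17×13 rectangle (area 221.00 mm²); Subtracting the remaining from the first: starting from the result so far (252.75 mm²), the 17×13 cube at (2.5, 8) partially overlaps it — only the 149.50 mm² overlap (of its 221.00 mm²) is removed, clipping the outline — area = 103.25 mm². At z = 13.2: the cube (footprint 14×21) is included at this height (area 294.00 mm²); the cube at (8.5, 0) is present — its section is the full 7.5×7.5 rectangle (area 56.25 mm²); After the difference (first − rest): starting from the 14×21 cube (294.00 mm²), the 7.5×7.5 cube at (8.5, 0) partially overlaps it — only the 41.25 mm² overlap (of its 56.25 mm²) is removed, clipping the outline — area = 252.75 mm²; the cube at (2.5, 8) (footprint 17×13) is included at this height (area 221.00 mm²); Subtracting the remaining from the first: starting from the result so far (252.75 mm²), the 17×13 cube at (2.5, 8) partially overlaps it — only the 149.50 mm² overlap (of its 221.00 mm²) is removed, clipping the outline — area = 103.25 mm². Checking containment: the cross-section at z = 13.2 is a subset of the cross-section at z = 10.8.

entirely on top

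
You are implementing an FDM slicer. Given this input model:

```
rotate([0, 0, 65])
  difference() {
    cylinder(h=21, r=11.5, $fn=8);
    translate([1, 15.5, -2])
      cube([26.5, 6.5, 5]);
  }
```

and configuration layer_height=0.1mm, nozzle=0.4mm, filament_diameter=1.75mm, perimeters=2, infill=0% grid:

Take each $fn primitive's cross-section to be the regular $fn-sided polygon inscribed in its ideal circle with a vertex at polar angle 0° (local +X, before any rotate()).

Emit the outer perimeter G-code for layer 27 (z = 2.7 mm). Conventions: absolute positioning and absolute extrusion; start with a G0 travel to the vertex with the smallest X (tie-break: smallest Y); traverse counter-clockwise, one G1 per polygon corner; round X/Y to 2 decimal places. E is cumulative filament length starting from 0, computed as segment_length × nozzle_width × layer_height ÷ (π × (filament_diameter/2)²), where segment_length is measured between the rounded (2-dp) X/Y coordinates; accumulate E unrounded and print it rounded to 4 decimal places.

G0 X-10.81 Y-3.93 Z2.70
G1 X-4.86 Y-10.42 E0.1464
G1 X3.93 Y-10.81 E0.2927
G1 X10.42 Y-4.86 E0.4392
G1 X10.81 Y3.93 E0.5855
G1 X4.86 Y10.42 E0.7319
G1 X-3.93 Y10.81 E0.8782
G1 X-10.42 Y4.86 E1.0247
G1 X-10.81 Y-3.93 E1.1710

At z = 2.7 mm: the r=11.5 cylinder contributes a regular 8-gon of circumradius 11.5; the 26.5×6.5 cube at (1, 15.5) contributes its full rectangle; Taking the first minus the rest: starting from the r=11.5 cylinder, the 26.5×6.5 cube at (1, 15.5) misses the remaining region (no effect) — 1 connected region; (rotated 65° about Z; rotation is an isometry so areas/perimeters/island counts are preserved). The outline is a single polygon with 8 vertices. Extrusion per mm of travel: 0.4 × 0.1 / (π × 0.875²) = 0.016630. Accumulating E over each segment gives final E = 1.1710.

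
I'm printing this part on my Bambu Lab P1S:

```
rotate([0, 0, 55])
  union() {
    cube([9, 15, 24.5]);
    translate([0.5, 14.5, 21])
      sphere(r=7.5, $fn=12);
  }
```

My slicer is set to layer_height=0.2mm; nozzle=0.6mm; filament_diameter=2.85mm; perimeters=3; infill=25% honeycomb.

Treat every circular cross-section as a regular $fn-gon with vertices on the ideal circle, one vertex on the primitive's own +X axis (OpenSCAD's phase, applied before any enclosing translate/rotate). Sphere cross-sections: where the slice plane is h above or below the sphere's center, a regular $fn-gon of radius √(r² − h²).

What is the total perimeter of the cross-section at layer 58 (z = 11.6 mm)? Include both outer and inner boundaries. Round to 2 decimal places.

48.00 mm

At z = 11.6 mm: the cube is present — its section is the full 9×15 rectangle (perimeter 48.00 mm); the sphere at (0.5, 14.5) does not reach this height (|z−center|=9.400 > r=7.5); Merging all regions: only the 9×15 cube is present, so the union is just that shape — boundary = 48.00 mm; (rotated 55° about Z; rotation is an isometry so areas/perimeters/island counts are preserved). Overall, the cross-section is a single solid region. Total boundary length (outer) = 48.00 mm.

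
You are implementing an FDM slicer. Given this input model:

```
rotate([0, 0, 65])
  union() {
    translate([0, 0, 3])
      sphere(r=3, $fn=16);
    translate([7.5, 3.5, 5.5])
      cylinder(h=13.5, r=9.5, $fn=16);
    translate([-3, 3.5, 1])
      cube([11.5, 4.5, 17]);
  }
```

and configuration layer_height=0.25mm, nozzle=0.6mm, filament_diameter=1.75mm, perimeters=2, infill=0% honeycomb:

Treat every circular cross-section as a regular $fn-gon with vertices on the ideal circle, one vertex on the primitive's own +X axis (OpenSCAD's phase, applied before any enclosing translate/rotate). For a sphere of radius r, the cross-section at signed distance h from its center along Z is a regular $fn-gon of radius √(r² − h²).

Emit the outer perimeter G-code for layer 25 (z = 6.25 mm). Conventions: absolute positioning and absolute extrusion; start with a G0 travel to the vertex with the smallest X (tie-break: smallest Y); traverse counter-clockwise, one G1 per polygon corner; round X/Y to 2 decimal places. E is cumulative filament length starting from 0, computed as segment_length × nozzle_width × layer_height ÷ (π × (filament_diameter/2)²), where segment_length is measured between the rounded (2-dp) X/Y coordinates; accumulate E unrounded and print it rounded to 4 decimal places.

G0 X-9.49 Y8.69 Z6.25
G1 X-8.93 Y5.03 E0.2309
G1 X-7.55 Y2.75 E0.3971
G1 X-8.52 Y0.66 E0.5408
G1 X-4.44 Y-1.24 E0.8215
G1 X-4.02 Y-0.33 E0.8840
G1 X-0.42 Y-1.21 E1.1151
G1 X3.25 Y-0.65 E1.3466
G1 X6.42 Y1.27 E1.5777
G1 X8.61 Y4.26 E1.8089
G1 X9.49 Y7.86 E2.0400
G1 X8.92 Y11.53 E2.2716
G1 X7.00 Y14.69 E2.5022
G1 X4.01 Y16.89 E2.7337
G1 X0.41 Y17.77 E2.9648
G1 X-3.25 Y17.20 E3.1958
G1 X-6.42 Y15.28 E3.4269
G1 X-8.61 Y12.29 E3.6581
G1 X-9.49 Y8.69 E3.8892

At z = 6.25 mm: the sphere is not intersected at this z (|z−center|=3.250 > r=3); the r=9.5 cylinder at (7.5, 3.5) gives a regular 16-gon of circumradius 9.5 (constant along its height); the 11.5×4.5 cube at (-3, 3.5) contributes its full rectangle; Combining (union): the regions partially overlap (shared area 45.06 mm²), so overlapping operands fuse into one piece — 1 connected region; (rotated 65° about Z; rotation is an isometry so areas/perimeters/island counts are preserved). The outline is a single polygon with 18 vertices. Extrusion per mm of travel: 0.6 × 0.25 / (π × 0.875²) = 0.062363. Accumulating E over each segment gives final E = 3.8892.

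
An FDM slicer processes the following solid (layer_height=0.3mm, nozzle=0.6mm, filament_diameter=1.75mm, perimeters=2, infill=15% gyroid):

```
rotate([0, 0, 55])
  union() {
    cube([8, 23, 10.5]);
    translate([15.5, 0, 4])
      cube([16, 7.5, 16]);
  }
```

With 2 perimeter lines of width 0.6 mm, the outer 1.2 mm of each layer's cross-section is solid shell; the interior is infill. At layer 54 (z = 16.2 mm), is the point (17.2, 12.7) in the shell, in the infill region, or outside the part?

outside

At z = 16.2 mm: the cube is not intersected at this z (z outside [0, 10.5]); the cube at (15.5, 0) is present — its section is the full 16×7.5 rectangle; Taking the union: only the 16×7.5 cube at (15.5, 0) is present, so the union is just that shape — 1 connected region; (rotated 55° about Z; rotation is an isometry so areas/perimeters/island counts are preserved). Overall, the cross-section is a single solid region. Undo the 55° rotation: the query point maps to (20.269, -6.805) in the un-rotated model frame. The nearest boundary edge runs (15.50, 0.00)→(31.50, 0.00); distance from the point to it = 6.80 mm. The point is not inside any of the regions above, so it lies outside the cross-section (6.80 mm from the nearest boundary).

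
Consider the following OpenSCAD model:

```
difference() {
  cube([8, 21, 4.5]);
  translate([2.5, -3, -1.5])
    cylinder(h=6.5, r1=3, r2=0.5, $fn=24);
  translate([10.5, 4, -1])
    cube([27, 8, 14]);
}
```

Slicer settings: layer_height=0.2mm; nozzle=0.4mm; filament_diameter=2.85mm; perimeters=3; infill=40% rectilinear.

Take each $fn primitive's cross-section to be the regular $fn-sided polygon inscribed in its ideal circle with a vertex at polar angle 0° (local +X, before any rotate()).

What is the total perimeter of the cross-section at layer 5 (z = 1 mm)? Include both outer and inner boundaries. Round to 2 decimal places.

At z = 1 mm: the 8×21 cube contributes its full rectangle (perimeter 58.00 mm); the cone at (2.5, -3) contributes a regular 24-gon of circumradius 2.038 (interpolated between r1=3 and r2=0.5 at t=0.385) (perimeter = 2·24·2.038·sin(180°/24) = 12.77 mm); the 27×8 cube at (10.5, 4) contributes its full rectangle (perimeter 70.00 mm); Taking the first minus the rest: starting from the 8×21 cube, the cone at (2.5, -3) misses the remaining region (no effect); the 27×8 cube at (10.5, 4) misses the remaining region (no effect) — boundary = 58.00 mm. Overall, the cross-section is a single solid region. Total boundary length (outer) = 58.00 mm.

58.00 mm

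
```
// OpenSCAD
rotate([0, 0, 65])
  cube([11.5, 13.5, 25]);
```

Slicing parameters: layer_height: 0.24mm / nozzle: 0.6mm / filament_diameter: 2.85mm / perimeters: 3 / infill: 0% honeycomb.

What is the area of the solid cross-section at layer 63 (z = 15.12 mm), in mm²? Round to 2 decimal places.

At z = 15.12 mm: the 11.5×13.5 cube contributes its full rectangle (area 155.25 mm²); (whole slice rotated 65° about Z — lengths, areas and connectivity unchanged). Overall, the cross-section is a single solid region. Net area = 155.25 mm².

155.25 mm²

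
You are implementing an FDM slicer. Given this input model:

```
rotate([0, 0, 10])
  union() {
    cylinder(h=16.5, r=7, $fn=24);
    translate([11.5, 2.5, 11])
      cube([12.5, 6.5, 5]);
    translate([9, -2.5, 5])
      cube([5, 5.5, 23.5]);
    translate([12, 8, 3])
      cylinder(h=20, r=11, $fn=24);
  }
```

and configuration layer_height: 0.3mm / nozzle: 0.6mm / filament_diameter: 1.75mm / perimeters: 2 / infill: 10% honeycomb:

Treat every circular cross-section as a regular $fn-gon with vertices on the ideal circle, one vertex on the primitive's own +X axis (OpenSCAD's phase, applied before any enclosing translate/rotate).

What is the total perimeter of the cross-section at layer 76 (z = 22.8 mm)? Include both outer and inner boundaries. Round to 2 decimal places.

At z = 22.8 mm: the cylinder is not intersected at this z (z outside [0, 16.5]); the cube at (11.5, 2.5) is absent (z outside [11, 16]); the 5×5.5 cube at (9, -2.5) contributes its full rectangle (perimeter 21.00 mm); the r=11 cylinder at (12, 8) contributes a regular 24-gon of circumradius 11 (perimeter = 2·24·11.000·sin(180°/24) = 68.92 mm); Combining (union): the 5×5.5 cube at (9, -2.5) lies entirely inside the r=11 cylinder at (12, 8), so the union is just the r=11 cylinder at (12, 8) — boundary = 68.92 mm; (rotated 10° about Z; rotation is an isometry so areas/perimeters/island counts are preserved). Overall, the cross-section is a single solid region. Total boundary length (outer) = 68.92 mm.

68.92 mm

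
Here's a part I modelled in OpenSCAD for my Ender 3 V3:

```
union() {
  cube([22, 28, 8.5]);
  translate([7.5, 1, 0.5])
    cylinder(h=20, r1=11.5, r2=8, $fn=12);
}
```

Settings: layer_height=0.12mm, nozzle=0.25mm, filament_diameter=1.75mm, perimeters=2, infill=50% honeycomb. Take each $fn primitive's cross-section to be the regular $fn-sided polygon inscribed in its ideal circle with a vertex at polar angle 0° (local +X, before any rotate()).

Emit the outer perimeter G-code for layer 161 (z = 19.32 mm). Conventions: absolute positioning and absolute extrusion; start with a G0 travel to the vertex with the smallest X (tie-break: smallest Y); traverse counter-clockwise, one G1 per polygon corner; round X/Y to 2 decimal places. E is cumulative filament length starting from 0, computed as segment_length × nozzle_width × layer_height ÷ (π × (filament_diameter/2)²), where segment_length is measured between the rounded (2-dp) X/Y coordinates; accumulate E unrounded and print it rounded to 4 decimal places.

G0 X-0.71 Y1.00 Z19.32
G1 X0.39 Y-3.10 E0.0529
G1 X3.40 Y-6.11 E0.1060
G1 X7.50 Y-7.21 E0.1590
G1 X11.60 Y-6.11 E0.2119
G1 X14.61 Y-3.10 E0.2650
G1 X15.71 Y1.00 E0.3180
G1 X14.61 Y5.10 E0.3709
G1 X11.60 Y8.11 E0.4240
G1 X7.50 Y9.21 E0.4770
G1 X3.40 Y8.11 E0.5299
G1 X0.39 Y5.10 E0.5830
G1 X-0.71 Y1.00 E0.6359

At z = 19.32 mm: the cube does not reach this height (z outside [0, 8.5]); the cone at (7.5, 1) (r1=11.5→r2=8) has section circumradius 8.207 here — a regular 12-gon; Taking the union: only the cone at (7.5, 1) is present, so the union is just that shape — 1 connected region. The outline is a single polygon with 12 vertices. Extrusion per mm of travel: 0.25 × 0.12 / (π × 0.875²) = 0.012473. Accumulating E over each segment gives final E = 0.6359.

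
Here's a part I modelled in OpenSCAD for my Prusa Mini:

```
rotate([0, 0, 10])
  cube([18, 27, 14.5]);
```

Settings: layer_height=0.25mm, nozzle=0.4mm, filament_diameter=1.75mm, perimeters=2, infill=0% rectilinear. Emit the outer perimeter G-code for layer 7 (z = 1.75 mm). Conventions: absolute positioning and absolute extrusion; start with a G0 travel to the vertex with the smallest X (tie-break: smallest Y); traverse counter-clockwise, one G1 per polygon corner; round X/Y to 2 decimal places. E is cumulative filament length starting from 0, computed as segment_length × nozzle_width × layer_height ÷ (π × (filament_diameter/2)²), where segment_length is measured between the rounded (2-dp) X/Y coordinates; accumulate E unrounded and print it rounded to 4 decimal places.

At z = 1.75 mm: the 18×27 cube contributes its full rectangle; (whole slice rotated 10° about Z — lengths, areas and connectivity unchanged). The outline is a single polygon with 4 vertices. Extrusion per mm of travel: 0.4 × 0.25 / (π × 0.875²) = 0.041575. Accumulating E over each segment gives final E = 3.7421.

G0 X-4.69 Y26.59 Z1.75
G1 X0.00 Y0.00 E1.1225
G1 X17.73 Y3.13 E1.8711
G1 X13.04 Y29.72 E2.9936
G1 X-4.69 Y26.59 E3.7421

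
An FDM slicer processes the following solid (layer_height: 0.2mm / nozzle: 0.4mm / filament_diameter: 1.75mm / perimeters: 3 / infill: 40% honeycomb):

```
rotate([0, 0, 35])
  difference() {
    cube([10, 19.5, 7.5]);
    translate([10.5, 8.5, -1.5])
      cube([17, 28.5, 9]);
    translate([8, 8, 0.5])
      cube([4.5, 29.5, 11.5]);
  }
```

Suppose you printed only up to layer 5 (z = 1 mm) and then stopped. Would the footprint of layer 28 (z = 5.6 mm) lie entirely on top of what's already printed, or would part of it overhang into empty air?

Compare the two slices. At z = 1: the cube is present — its section is the full 10×19.5 rectangle (area 195.00 mm²); the 17×28.5 cube at (10.5, 8.5) contributes its full rectangle (area 484.50 mm²); the 4.5×29.5 cube at (8, 8) contributes its full rectangle (area 132.75 mm²); Subtracting the remaining from the first: starting from the 10×19.5 cube (195.00 mm²), the 17×28.5 cube at (10.5, 8.5) misses the remaining region (no effect); the 4.5×29.5 cube at (8, 8) partially overlaps it — only the 23.00 mm² overlap (of its 132.75 mm²) is removed, clipping the outline — area = 172.00 mm²; (whole slice rotated 35° about Z — lengths, areas and connectivity unchanged). At z = 5.6: the cube (footprint 10×19.5) is included at this height (area 195.00 mm²); the cube at (10.5, 8.5) is present — its section is the full 17×28.5 rectangle (area 484.50 mm²); the cube at (8, 8) is present — its section is the full 4.5×29.5 rectangle (area 132.75 mm²); Taking the first minus the rest: starting from the 10×19.5 cube (195.00 mm²), the 17×28.5 cube at (10.5, 8.5) misses the remaining region (no effect); the 4.5×29.5 cube at (8, 8) partially overlaps it — only the 23.00 mm² overlap (of its 132.75 mm²) is removed, clipping the outline — area = 172.00 mm²; (rotated 35° about Z; rotation is an isometry so areas/perimeters/island counts are preserved). Checking containment: the cross-section at z = 5.6 is a subset of the cross-section at z = 1.

entirely on top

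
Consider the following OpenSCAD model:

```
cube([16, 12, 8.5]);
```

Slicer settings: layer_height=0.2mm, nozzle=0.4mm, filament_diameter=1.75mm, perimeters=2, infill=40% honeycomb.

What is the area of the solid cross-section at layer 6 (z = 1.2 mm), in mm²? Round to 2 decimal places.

At z = 1.2 mm: the cube is present — its section is the full 16×12 rectangle (area 192.00 mm²). Overall, the cross-section is a single solid region. Net area = 192.00 mm².

192.00 mm²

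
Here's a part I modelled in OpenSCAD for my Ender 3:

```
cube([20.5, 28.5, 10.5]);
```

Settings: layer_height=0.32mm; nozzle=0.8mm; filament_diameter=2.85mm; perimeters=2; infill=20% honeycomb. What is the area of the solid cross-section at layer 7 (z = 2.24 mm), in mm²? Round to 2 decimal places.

584.25 mm²

At z = 2.24 mm: the 20.5×28.5 cube contributes its full rectangle (area 584.25 mm²). Overall, the cross-section is a single solid region. Net area = 584.25 mm².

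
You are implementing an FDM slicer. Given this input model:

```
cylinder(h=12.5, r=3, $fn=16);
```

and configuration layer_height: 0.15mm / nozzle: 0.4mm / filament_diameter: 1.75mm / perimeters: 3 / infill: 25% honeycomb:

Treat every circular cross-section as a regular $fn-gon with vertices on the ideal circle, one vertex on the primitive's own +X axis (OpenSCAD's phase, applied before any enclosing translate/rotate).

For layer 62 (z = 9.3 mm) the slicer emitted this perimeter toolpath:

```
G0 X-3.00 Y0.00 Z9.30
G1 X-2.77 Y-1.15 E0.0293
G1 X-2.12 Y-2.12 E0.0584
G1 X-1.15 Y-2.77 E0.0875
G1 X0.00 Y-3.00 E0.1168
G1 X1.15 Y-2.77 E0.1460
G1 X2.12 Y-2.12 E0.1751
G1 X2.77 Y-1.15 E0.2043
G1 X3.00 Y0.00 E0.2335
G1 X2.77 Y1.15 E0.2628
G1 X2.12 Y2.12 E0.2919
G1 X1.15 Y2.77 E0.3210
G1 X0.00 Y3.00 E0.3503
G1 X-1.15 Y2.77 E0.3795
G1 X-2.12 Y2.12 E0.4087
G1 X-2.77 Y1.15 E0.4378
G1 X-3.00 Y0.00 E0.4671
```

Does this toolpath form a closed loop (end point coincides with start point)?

Start point (G0): (-3.00, 0.00). End point (last G1): the path returns to the start — closed.

yes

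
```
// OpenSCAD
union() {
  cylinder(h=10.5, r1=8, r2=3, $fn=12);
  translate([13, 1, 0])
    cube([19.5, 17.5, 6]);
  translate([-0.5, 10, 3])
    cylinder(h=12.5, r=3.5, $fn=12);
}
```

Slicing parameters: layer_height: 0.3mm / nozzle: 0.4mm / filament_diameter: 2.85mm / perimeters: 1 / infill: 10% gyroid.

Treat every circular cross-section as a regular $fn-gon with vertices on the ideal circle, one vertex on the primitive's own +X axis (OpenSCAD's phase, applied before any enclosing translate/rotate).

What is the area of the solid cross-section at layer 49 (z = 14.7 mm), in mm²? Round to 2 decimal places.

At z = 14.7 mm: the cone is absent (z outside [0, 10.5]); the cube at (13, 1) is not intersected at this z (z outside [0, 6]); the r=3.5 cylinder at (-0.5, 10) contributes a regular 12-gon of circumradius 3.5 (area = (12/2)·3.500²·sin(360°/12) = 36.75 mm²); Taking the union: only the r=3.5 cylinder at (-0.5, 10) is present, so the union is just that shape — area = 36.75 mm². Overall, the cross-section is a single solid region. Net area = 36.75 mm².

36.75 mm²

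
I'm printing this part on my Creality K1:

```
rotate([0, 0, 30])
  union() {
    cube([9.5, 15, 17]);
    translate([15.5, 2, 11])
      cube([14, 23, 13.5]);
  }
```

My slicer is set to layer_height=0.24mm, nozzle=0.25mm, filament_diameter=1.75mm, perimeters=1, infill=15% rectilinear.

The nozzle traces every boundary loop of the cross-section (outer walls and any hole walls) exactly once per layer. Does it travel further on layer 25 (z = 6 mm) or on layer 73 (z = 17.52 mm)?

Layer 25 (z = 6): the 9.5×15 cube contributes its full rectangle (perimeter 49.00 mm); the cube at (15.5, 2) is absent (z outside [11, 24.5]); Combining (union): only the 9.5×15 cube is present, so the union is just that shape — boundary = 49.00 mm; (rotated 30° about Z; rotation is an isometry so areas/perimeters/island counts are preserved). So its perimeter = 49.00 mm. Layer 73 (z = 17.52): the cube is absent (z outside [0, 17]); the cube at (15.5, 2) (footprint 14×23) is included at this height (perimeter 74.00 mm); Combining (union): only the 14×23 cube at (15.5, 2) is present, so the union is just that shape — boundary = 74.00 mm; (whole slice rotated 30° about Z — lengths, areas and connectivity unchanged). So its perimeter = 74.00 mm. Layer 73 is larger (74.00 vs 49.00 mm).

layer 73 (z = 17.52 mm)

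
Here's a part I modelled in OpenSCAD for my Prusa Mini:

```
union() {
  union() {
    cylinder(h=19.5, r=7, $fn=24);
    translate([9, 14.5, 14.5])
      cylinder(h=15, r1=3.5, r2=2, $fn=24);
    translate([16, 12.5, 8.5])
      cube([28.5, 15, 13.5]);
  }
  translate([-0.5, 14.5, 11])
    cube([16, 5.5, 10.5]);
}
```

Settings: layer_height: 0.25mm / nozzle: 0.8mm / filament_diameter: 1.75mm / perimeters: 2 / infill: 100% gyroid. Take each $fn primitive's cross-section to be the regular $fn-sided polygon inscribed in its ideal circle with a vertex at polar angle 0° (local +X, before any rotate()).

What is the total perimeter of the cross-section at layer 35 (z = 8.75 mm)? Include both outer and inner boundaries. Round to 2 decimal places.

130.86 mm

At z = 8.75 mm: the r=7 cylinder gives a regular 24-gon of circumradius 7 (constant along its height) (perimeter = 2·24·7.000·sin(180°/24) = 43.86 mm); the cone at (9, 14.5) is not intersected at this z (z outside [14.5, 29.5]); the cube at (16, 12.5) (footprint 28.5×15) is included at this height (perimeter 87.00 mm); Merging all regions: the 2 present regions are separate (no shared area or edge), so areas and boundary lengths simply add and each stays a separate island — boundary = 130.86 mm; the cube at (-0.5, 14.5) does not reach this height (z outside [11, 21.5]); Combining (union): only the result so far is present, so the union is just that shape — boundary = 130.86 mm. Overall, the cross-section has 2 separate islands. Total boundary length (outer) = 130.86 mm.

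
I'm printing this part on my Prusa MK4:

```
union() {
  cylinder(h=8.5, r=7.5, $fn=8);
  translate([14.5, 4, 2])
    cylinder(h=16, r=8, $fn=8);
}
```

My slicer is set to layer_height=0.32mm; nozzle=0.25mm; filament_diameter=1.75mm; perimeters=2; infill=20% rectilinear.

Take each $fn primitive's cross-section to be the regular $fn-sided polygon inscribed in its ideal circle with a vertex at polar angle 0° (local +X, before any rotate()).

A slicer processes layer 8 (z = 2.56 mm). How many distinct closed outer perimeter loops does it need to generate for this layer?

At z = 2.56 mm: the r=7.5 cylinder gives a regular 8-gon of circumradius 7.5 (constant along its height); the r=8 cylinder at (14.5, 4) gives a regular 8-gon of circumradius 8 (constant along its height); Merging all regions: the 2 present regions are separate (no shared area or edge), so areas and boundary lengths simply add and each stays a separate island — 2 connected regions. The result has 2 disconnected regions.

2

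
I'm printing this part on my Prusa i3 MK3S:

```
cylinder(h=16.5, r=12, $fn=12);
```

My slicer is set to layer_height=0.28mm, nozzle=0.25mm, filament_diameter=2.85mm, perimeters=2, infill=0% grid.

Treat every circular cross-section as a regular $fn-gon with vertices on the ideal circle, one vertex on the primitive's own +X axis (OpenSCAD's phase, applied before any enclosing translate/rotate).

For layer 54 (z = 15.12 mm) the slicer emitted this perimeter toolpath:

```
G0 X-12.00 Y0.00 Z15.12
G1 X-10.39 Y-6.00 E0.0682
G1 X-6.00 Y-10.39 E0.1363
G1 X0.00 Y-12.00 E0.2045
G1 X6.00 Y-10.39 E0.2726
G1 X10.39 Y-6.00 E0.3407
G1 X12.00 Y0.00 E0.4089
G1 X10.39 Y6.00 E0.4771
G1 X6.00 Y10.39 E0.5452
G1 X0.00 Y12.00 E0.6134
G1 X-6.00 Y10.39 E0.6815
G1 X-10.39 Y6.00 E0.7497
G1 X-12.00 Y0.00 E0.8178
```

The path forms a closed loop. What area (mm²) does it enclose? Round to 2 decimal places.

431.90 mm²

Apply the shoelace formula to the sequence of (X, Y) vertices; enclosed area = 431.90 mm².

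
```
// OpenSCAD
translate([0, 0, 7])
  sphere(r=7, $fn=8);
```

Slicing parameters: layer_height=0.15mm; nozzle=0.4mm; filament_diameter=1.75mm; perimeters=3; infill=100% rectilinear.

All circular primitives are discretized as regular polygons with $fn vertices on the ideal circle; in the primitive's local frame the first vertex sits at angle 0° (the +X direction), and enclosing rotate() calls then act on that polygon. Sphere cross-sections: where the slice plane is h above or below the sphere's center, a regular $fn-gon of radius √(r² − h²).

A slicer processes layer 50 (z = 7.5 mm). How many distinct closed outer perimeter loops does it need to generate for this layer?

1

At z = 7.5 mm: the r=7 sphere contributes a regular 8-gon of circumradius √(7²−0.5²) = 6.982. The result has 1 disconnected region.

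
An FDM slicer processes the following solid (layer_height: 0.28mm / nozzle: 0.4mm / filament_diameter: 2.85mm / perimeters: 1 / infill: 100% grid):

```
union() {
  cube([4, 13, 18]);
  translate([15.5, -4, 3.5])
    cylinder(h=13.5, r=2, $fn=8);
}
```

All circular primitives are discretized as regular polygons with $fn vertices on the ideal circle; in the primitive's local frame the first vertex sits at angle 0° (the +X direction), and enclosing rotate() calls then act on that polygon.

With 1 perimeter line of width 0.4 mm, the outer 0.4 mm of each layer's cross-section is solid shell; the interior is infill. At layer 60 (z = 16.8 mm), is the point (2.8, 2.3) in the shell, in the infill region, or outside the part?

infill

At z = 16.8 mm: the cube is present — its section is the full 4×13 rectangle; the cylinder at (15.5, -4): section is a regular 8-gon, circumradius r=2; Merging all regions: the 2 present regions are separate (no shared area or edge), so areas and boundary lengths simply add and each stays a separate island — 2 connected regions. Overall, the cross-section has 2 separate islands. The nearest boundary edge runs (4.00, 13.00)→(4.00, 0.00); distance from the point to it = 1.20 mm. (Shell/infill is judged within the island containing the point — the largest one.) The point is inside the cross-section and 1.20 mm from the nearest boundary — more than the 0.4 mm shell width (1 × 0.4), so it's in the infill interior.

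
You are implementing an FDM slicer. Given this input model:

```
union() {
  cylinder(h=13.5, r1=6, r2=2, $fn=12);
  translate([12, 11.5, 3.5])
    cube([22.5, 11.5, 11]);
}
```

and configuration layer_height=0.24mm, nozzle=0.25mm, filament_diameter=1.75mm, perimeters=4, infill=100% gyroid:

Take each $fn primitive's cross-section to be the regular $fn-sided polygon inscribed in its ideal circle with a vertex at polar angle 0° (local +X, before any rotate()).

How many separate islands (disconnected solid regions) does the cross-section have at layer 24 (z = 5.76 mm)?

At z = 5.76 mm: the cone contributes a regular 12-gon of circumradius 4.293 (interpolated between r1=6 and r2=2 at t=0.427); the cube at (12, 11.5) (footprint 22.5×11.5) is included at this height; Merging all regions: the 2 present regions are separate (no shared area or edge), so areas and boundary lengths simply add and each stays a separate island — 2 connected regions. Overall, the cross-section has 2 separate islands. Island count = 2.

2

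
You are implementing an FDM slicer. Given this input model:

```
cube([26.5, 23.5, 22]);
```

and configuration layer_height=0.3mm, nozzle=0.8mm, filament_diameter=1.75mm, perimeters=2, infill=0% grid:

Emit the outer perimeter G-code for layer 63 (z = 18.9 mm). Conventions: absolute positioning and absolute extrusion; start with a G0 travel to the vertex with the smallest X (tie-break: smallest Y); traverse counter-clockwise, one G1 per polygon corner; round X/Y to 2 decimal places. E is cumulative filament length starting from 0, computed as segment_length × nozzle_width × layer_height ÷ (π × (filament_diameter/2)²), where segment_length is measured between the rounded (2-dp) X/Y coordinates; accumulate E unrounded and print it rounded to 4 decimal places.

G0 X0.00 Y0.00 Z18.90
G1 X26.50 Y0.00 E2.6442
G1 X26.50 Y23.50 E4.9890
G1 X0.00 Y23.50 E7.6332
G1 X0.00 Y0.00 E9.9780

At z = 18.9 mm: the cube is present — its section is the full 26.5×23.5 rectangle. The outline is a single polygon with 4 vertices. Extrusion per mm of travel: 0.8 × 0.3 / (π × 0.875²) = 0.099780. Accumulating E over each segment gives final E = 9.9780.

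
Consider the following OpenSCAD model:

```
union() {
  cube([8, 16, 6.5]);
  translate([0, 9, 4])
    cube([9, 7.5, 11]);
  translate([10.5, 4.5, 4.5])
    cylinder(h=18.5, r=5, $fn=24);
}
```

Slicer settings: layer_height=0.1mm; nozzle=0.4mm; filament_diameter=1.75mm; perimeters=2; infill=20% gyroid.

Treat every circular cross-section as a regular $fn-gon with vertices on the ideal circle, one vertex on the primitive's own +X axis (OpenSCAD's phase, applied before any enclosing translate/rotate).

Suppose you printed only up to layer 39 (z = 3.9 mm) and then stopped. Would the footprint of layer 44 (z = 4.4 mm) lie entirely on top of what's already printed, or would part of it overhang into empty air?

part overhangs

Compare the two slices. At z = 3.9: the 8×16 cube contributes its full rectangle (area 128.00 mm²); the cube at (0, 9) does not reach this height (z outside [4, 15]); the cylinder at (10.5, 4.5) is not intersected at this z (z outside [4.5, 23]); Combining (union): only the 8×16 cube is present, so the union is just that shape — area = 128.00 mm². At z = 4.4: the cube is present — its section is the full 8×16 rectangle (area 128.00 mm²); the 9×7.5 cube at (0, 9) contributes its full rectangle (area 67.50 mm²); the cylinder at (10.5, 4.5) is absent (z outside [4.5, 23]); Merging all regions: the regions partially overlap — summed areas 195.50 mm² minus the doubly-counted overlap 56.00 mm² gives 139.50 mm² — area = 139.50 mm². Checking containment: at z = 4.4 the cross-section extends beyond the z = 3.9 cross-section by about 11.50 mm².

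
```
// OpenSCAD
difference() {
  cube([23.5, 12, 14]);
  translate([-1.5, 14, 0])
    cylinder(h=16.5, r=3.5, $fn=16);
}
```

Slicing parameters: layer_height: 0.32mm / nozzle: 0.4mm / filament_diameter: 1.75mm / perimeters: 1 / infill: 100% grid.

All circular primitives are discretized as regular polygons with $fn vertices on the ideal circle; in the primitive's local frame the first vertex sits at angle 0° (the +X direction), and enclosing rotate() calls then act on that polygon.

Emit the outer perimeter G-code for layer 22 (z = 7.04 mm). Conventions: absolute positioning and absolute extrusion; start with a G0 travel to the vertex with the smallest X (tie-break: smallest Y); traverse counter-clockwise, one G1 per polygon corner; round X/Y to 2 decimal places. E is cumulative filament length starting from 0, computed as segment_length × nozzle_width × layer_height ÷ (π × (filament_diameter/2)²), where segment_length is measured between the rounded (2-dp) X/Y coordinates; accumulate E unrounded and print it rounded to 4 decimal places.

At z = 7.04 mm: the 23.5×12 cube contributes its full rectangle; the r=3.5 cylinder at (-1.5, 14) contributes a regular 16-gon of circumradius 3.5; After the difference (first − rest): starting from the 23.5×12 cube, the r=3.5 cylinder at (-1.5, 14) partially overlaps it — only the 0.86 mm² overlap (of its 37.50 mm²) is removed, clipping the outline — 1 connected region. The outline is a single polygon with 6 vertices. Extrusion per mm of travel: 0.4 × 0.32 / (π × 0.875²) = 0.053216. Accumulating E over each segment gives final E = 3.7423.

G0 X0.00 Y0.00 Z7.04
G1 X23.50 Y0.00 E1.2506
G1 X23.50 Y12.00 E1.8892
G1 X1.29 Y12.00 E3.0711
G1 X0.97 Y11.53 E3.1014
G1 X0.00 Y10.87 E3.1638
G1 X0.00 Y0.00 E3.7423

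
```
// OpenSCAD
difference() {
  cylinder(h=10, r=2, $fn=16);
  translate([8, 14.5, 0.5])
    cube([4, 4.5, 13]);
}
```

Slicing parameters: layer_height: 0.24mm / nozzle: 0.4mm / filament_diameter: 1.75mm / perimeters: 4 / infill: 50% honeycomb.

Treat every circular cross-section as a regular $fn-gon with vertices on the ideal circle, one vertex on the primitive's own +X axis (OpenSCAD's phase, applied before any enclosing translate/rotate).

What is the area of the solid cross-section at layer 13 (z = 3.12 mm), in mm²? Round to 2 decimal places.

12.25 mm²

At z = 3.12 mm: the cylinder: section is a regular 16-gon, circumradius r=2 (area = (16/2)·2.000²·sin(360°/16) = 12.25 mm²); the 4×4.5 cube at (8, 14.5) contributes its full rectangle (area 18.00 mm²); Subtracting the remaining from the first: starting from the r=2 cylinder (12.25 mm²), the 4×4.5 cube at (8, 14.5) misses the remaining region (no effect) — area = 12.25 mm². Overall, the cross-section is a single solid region. Net area = 12.25 mm².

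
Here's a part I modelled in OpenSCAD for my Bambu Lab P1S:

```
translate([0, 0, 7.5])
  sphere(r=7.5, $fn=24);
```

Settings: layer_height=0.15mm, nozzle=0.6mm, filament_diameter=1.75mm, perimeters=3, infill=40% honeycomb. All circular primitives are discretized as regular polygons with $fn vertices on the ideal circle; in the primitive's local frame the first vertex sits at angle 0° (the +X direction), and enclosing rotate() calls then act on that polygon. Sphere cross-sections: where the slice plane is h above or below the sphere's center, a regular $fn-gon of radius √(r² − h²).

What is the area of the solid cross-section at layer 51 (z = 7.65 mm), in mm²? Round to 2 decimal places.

174.63 mm²

At z = 7.65 mm: the r=7.5 sphere slices to a regular 24-gon of circumradius 7.498 (√(r²−h²) with h=0.15 from center) (area = (24/2)·7.498²·sin(360°/24) = 174.63 mm²). Overall, the cross-section is a single solid region. Net area = 174.63 mm².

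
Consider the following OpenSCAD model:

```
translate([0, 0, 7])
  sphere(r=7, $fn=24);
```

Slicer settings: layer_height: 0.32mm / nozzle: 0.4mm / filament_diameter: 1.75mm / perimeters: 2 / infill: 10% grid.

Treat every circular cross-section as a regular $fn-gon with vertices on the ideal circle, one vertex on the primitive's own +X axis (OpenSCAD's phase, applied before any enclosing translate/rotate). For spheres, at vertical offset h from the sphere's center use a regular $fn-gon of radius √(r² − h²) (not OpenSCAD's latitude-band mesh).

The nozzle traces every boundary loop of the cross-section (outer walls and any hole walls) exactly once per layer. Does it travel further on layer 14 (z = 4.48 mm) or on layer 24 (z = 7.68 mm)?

Layer 14 (z = 4.48): the r=7 sphere slices to a regular 24-gon of circumradius 6.531 (√(r²−h²) with h=2.52 from center) (perimeter = 2·24·6.531·sin(180°/24) = 40.92 mm). So its perimeter = 40.92 mm. Layer 24 (z = 7.68): the r=7 sphere slices to a regular 24-gon of circumradius 6.967 (√(r²−h²) with h=0.68 from center) (perimeter = 2·24·6.967·sin(180°/24) = 43.65 mm). So its perimeter = 43.65 mm. Layer 24 is larger (43.65 vs 40.92 mm).

layer 24 (z = 7.68 mm)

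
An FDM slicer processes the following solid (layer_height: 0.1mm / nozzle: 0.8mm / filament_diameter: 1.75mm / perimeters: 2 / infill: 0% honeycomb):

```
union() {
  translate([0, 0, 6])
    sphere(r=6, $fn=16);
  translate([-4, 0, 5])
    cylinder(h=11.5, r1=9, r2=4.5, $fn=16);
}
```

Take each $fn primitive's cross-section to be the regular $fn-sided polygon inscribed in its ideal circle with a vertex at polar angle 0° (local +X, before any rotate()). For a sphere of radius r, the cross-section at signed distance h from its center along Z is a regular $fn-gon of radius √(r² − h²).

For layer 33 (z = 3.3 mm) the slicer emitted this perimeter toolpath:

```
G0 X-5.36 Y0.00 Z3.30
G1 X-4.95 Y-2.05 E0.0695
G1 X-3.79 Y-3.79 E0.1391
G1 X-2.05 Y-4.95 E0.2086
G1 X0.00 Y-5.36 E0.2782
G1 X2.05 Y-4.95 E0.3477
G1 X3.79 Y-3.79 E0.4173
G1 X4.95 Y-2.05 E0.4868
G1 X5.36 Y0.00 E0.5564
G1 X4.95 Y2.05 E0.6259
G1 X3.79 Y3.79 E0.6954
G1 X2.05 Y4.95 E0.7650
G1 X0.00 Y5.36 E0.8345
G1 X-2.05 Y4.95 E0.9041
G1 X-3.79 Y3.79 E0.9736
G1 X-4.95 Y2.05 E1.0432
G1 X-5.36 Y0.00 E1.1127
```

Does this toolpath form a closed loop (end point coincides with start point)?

yes

Start point (G0): (-5.36, 0.00). End point (last G1): the path returns to the start — closed.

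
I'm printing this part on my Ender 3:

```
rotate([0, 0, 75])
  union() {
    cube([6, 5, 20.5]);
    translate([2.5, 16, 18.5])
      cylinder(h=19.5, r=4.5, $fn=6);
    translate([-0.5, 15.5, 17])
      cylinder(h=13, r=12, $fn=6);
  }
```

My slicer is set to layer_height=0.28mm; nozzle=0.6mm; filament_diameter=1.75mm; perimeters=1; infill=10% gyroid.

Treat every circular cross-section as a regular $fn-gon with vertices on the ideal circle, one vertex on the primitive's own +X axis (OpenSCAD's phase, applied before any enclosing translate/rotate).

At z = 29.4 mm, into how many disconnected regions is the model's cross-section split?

1

At z = 29.4 mm: the cube is not intersected at this z (z outside [0, 20.5]); the cylinder at (2.5, 16): section is a regular 6-gon, circumradius r=4.5; the r=12 cylinder at (-0.5, 15.5) gives a regular 6-gon of circumradius 12 (constant along its height); Merging all regions: the r=4.5 cylinder at (2.5, 16) lies entirely inside the r=12 cylinder at (-0.5, 15.5), so the union is just the r=12 cylinder at (-0.5, 15.5) — 1 connected region; (rotated 75° about Z; rotation is an isometry so areas/perimeters/island counts are preserved). The result has 1 disconnected region.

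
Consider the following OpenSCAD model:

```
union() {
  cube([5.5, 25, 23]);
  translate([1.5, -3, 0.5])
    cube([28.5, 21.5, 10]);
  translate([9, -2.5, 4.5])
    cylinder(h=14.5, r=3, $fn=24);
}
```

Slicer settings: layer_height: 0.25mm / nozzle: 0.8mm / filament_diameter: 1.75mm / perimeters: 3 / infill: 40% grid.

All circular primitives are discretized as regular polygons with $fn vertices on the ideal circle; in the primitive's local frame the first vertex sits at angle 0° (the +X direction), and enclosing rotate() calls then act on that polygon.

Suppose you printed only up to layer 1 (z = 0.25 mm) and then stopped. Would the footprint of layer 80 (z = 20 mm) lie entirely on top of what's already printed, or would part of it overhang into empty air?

entirely on top

Compare the two slices. At z = 0.25: the 5.5×25 cube contributes its full rectangle (area 137.50 mm²); the cube at (1.5, -3) is not intersected at this z (z outside [0.5, 10.5]); the cylinder at (9, -2.5) is absent (z outside [4.5, 19]); Taking the union: only the 5.5×25 cube is present, so the union is just that shape — area = 137.50 mm². At z = 20: the cube (footprint 5.5×25) is included at this height (area 137.50 mm²); the cube at (1.5, -3) is not intersected at this z (z outside [0.5, 10.5]); the cylinder at (9, -2.5) does not reach this height (z outside [4.5, 19]); Combining (union): only the 5.5×25 cube is present, so the union is just that shape — area = 137.50 mm². Checking containment: the cross-section at z = 20 is a subset of the cross-section at z = 0.25.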